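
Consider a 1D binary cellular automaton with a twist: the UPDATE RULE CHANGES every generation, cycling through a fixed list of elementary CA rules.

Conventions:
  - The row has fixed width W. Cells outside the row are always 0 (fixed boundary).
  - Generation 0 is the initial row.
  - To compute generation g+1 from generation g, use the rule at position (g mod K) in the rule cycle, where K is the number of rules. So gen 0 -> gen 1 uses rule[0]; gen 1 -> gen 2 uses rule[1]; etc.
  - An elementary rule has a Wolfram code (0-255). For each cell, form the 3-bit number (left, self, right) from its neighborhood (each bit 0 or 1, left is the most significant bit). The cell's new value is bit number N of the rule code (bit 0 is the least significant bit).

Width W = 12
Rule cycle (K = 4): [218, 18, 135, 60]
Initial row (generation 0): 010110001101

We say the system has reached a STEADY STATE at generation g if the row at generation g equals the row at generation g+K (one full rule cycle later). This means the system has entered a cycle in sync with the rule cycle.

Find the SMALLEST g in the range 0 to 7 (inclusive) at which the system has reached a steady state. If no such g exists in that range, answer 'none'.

Answer: none

Derivation:
Gen 0: 010110001101
Gen 1 (rule 218): 100111011100
Gen 2 (rule 18): 011000000010
Gen 3 (rule 135): 100011111110
Gen 4 (rule 60): 110010000001
Gen 5 (rule 218): 111101000010
Gen 6 (rule 18): 000000100101
Gen 7 (rule 135): 111111101101
Gen 8 (rule 60): 100000011011
Gen 9 (rule 218): 010000111011
Gen 10 (rule 18): 101001000000
Gen 11 (rule 135): 101011011111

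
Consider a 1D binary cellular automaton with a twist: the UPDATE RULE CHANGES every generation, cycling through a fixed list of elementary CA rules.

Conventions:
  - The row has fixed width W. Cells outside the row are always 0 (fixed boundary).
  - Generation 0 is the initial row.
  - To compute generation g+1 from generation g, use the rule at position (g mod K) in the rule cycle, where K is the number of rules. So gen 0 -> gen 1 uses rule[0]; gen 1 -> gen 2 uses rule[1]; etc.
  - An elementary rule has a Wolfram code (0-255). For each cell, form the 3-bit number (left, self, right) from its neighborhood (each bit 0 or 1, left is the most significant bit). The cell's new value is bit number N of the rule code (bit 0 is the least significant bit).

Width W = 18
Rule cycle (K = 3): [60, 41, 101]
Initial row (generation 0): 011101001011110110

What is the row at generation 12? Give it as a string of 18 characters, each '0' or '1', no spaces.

Answer: 111010010101000101

Derivation:
Gen 0: 011101001011110110
Gen 1 (rule 60): 010011101110001101
Gen 2 (rule 41): 000010011000101010
Gen 3 (rule 101): 111010001010111110
Gen 4 (rule 60): 100111001111100001
Gen 5 (rule 41): 000100001000001100
Gen 6 (rule 101): 110101101011100101
Gen 7 (rule 60): 101111011110010111
Gen 8 (rule 41): 011000110000001100
Gen 9 (rule 101): 001010010111100101
Gen 10 (rule 60): 001111011100010111
Gen 11 (rule 41): 101000110001001100
Gen 12 (rule 101): 111010010101000101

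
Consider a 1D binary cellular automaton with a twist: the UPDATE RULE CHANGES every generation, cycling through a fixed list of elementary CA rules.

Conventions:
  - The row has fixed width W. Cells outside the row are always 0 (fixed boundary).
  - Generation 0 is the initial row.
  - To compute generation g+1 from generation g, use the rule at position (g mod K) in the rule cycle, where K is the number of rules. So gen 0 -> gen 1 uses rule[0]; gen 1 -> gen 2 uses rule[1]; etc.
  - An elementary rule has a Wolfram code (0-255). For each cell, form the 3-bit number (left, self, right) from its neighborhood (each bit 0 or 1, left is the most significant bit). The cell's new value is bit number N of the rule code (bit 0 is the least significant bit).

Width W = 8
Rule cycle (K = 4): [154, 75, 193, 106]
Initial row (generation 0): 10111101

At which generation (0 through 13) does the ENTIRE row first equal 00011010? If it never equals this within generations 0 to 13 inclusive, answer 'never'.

Gen 0: 10111101
Gen 1 (rule 154): 00111000
Gen 2 (rule 75): 11101011
Gen 3 (rule 193): 01100001
Gen 4 (rule 106): 11100010
Gen 5 (rule 154): 11010101
Gen 6 (rule 75): 11000000
Gen 7 (rule 193): 01011111
Gen 8 (rule 106): 10110001
Gen 9 (rule 154): 00101010
Gen 10 (rule 75): 11000000
Gen 11 (rule 193): 01011111
Gen 12 (rule 106): 10110001
Gen 13 (rule 154): 00101010

Answer: never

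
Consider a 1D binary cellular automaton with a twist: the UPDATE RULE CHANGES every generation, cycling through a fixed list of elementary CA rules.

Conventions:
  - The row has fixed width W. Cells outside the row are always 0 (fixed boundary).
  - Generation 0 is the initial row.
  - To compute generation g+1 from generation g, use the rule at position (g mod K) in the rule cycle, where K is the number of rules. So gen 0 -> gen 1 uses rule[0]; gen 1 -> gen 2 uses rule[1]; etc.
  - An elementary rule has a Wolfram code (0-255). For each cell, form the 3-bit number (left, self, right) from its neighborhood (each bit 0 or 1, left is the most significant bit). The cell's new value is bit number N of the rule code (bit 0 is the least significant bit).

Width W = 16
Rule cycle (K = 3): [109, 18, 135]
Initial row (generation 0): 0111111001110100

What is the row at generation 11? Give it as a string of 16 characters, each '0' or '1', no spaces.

Gen 0: 0111111001110100
Gen 1 (rule 109): 0100001001011101
Gen 2 (rule 18): 1010010110000000
Gen 3 (rule 135): 1010110000111111
Gen 4 (rule 109): 1111110110100001
Gen 5 (rule 18): 0000000000010010
Gen 6 (rule 135): 1111111111110110
Gen 7 (rule 109): 1000000000011110
Gen 8 (rule 18): 0100000000100001
Gen 9 (rule 135): 1101111111101111
Gen 10 (rule 109): 1111000000111001
Gen 11 (rule 18): 0000100001000110

Answer: 0000100001000110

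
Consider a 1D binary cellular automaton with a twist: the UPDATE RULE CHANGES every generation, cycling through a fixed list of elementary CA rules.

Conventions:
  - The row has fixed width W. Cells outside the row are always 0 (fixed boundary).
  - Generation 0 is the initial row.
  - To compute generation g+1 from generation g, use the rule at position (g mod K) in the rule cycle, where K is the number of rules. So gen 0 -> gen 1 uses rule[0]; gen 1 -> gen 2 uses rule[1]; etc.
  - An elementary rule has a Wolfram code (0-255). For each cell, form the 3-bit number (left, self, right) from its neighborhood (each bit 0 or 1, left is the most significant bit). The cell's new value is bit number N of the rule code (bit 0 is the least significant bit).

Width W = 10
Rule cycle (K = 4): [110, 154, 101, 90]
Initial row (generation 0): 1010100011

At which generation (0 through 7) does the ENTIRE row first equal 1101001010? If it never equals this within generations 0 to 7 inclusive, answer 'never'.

Gen 0: 1010100011
Gen 1 (rule 110): 1111100111
Gen 2 (rule 154): 1111011110
Gen 3 (rule 101): 0001100010
Gen 4 (rule 90): 0011110101
Gen 5 (rule 110): 0110011111
Gen 6 (rule 154): 1101111110
Gen 7 (rule 101): 0110000010

Answer: never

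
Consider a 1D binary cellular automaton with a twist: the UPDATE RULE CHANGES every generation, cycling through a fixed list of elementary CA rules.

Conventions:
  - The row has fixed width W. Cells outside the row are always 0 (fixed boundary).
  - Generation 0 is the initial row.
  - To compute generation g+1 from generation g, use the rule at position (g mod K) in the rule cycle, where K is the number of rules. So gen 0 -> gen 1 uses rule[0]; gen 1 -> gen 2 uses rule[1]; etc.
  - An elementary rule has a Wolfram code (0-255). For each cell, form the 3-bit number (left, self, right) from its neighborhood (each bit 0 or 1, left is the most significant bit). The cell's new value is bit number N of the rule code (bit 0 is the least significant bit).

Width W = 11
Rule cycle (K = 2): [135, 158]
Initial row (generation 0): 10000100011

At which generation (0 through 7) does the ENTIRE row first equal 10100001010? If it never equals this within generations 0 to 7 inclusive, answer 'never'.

Gen 0: 10000100011
Gen 1 (rule 135): 10111101100
Gen 2 (rule 158): 10111001010
Gen 3 (rule 135): 10010011010
Gen 4 (rule 158): 11111110011
Gen 5 (rule 135): 01111100100
Gen 6 (rule 158): 11111011110
Gen 7 (rule 135): 01110001100

Answer: never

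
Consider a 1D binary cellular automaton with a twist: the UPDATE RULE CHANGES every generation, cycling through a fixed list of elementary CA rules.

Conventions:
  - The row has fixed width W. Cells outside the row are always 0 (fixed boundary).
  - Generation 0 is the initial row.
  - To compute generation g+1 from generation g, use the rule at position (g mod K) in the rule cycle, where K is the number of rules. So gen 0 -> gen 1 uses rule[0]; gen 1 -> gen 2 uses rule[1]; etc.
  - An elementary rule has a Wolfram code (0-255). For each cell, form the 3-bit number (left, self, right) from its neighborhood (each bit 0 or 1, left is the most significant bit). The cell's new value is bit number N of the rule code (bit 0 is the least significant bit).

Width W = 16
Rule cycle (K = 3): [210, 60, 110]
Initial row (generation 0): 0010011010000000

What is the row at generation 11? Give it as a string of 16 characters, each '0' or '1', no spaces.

Answer: 0101000001110000

Derivation:
Gen 0: 0010011010000000
Gen 1 (rule 210): 0101101001000000
Gen 2 (rule 60): 0111011101100000
Gen 3 (rule 110): 1101110111100000
Gen 4 (rule 210): 0100110011110000
Gen 5 (rule 60): 0110101010001000
Gen 6 (rule 110): 1111111110011000
Gen 7 (rule 210): 0111111111101100
Gen 8 (rule 60): 0100000000011010
Gen 9 (rule 110): 1100000000111110
Gen 10 (rule 210): 0110000001011111
Gen 11 (rule 60): 0101000001110000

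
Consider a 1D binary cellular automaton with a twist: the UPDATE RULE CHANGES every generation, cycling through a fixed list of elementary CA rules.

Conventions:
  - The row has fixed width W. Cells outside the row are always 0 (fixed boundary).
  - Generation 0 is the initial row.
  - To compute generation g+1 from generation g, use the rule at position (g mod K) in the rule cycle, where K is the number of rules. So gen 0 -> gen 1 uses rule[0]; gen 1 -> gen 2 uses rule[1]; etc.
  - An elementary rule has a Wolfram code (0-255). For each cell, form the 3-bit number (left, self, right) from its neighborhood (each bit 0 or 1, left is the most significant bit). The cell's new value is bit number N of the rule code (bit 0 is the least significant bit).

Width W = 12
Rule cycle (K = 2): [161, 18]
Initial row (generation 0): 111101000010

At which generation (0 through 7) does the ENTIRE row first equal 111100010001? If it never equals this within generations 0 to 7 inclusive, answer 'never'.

Answer: 7

Derivation:
Gen 0: 111101000010
Gen 1 (rule 161): 011010011000
Gen 2 (rule 18): 100001100100
Gen 3 (rule 161): 001100000001
Gen 4 (rule 18): 010010000010
Gen 5 (rule 161): 000000111000
Gen 6 (rule 18): 000001000100
Gen 7 (rule 161): 111100010001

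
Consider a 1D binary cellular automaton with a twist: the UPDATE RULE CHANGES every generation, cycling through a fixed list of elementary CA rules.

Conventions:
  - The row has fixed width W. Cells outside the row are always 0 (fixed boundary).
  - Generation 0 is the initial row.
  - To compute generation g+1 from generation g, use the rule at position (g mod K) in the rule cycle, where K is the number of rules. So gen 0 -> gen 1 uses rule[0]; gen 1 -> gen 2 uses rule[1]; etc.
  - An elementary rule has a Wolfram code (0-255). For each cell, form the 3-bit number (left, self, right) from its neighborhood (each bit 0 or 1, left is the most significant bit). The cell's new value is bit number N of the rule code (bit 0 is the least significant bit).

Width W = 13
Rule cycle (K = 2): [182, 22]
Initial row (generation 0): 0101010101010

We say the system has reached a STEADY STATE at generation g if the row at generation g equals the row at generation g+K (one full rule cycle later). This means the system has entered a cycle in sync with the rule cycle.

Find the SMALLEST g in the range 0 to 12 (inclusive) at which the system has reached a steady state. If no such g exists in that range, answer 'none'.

Gen 0: 0101010101010
Gen 1 (rule 182): 1111111111111
Gen 2 (rule 22): 0000000000000
Gen 3 (rule 182): 0000000000000
Gen 4 (rule 22): 0000000000000
Gen 5 (rule 182): 0000000000000
Gen 6 (rule 22): 0000000000000
Gen 7 (rule 182): 0000000000000
Gen 8 (rule 22): 0000000000000
Gen 9 (rule 182): 0000000000000
Gen 10 (rule 22): 0000000000000
Gen 11 (rule 182): 0000000000000
Gen 12 (rule 22): 0000000000000
Gen 13 (rule 182): 0000000000000
Gen 14 (rule 22): 0000000000000

Answer: 2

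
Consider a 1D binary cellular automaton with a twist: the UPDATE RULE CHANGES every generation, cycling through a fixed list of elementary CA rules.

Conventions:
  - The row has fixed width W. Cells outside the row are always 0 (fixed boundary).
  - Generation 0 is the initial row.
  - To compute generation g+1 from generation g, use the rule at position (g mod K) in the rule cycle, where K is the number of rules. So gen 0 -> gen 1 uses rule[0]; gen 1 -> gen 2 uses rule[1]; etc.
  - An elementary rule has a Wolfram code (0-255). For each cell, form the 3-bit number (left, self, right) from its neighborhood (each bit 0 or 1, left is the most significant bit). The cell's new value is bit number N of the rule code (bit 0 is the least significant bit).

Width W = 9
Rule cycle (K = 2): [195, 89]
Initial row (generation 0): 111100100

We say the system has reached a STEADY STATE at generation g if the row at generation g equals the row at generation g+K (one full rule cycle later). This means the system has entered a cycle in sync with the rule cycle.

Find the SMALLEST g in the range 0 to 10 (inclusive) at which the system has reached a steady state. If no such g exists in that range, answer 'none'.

Answer: none

Derivation:
Gen 0: 111100100
Gen 1 (rule 195): 011101001
Gen 2 (rule 89): 010100100
Gen 3 (rule 195): 100001001
Gen 4 (rule 89): 011100100
Gen 5 (rule 195): 101101001
Gen 6 (rule 89): 001100100
Gen 7 (rule 195): 110101001
Gen 8 (rule 89): 110000100
Gen 9 (rule 195): 010111001
Gen 10 (rule 89): 000101100
Gen 11 (rule 195): 111000101
Gen 12 (rule 89): 101110000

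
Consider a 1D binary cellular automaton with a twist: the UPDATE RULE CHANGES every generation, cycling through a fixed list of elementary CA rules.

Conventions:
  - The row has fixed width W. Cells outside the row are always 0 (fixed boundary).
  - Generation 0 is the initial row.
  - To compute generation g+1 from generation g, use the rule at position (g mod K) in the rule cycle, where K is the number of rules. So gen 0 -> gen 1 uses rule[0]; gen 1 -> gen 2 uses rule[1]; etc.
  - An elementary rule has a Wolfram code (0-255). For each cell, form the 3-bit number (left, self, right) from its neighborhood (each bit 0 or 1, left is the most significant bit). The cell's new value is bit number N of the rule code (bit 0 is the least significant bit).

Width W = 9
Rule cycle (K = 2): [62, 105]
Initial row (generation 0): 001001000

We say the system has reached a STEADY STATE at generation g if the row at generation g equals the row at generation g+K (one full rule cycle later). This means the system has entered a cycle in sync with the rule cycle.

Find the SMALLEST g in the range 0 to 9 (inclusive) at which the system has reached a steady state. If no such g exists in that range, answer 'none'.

Answer: none

Derivation:
Gen 0: 001001000
Gen 1 (rule 62): 011111100
Gen 2 (rule 105): 010000101
Gen 3 (rule 62): 111001111
Gen 4 (rule 105): 101001001
Gen 5 (rule 62): 111111111
Gen 6 (rule 105): 100000001
Gen 7 (rule 62): 110000011
Gen 8 (rule 105): 110111011
Gen 9 (rule 62): 101100110
Gen 10 (rule 105): 011100110
Gen 11 (rule 62): 110011101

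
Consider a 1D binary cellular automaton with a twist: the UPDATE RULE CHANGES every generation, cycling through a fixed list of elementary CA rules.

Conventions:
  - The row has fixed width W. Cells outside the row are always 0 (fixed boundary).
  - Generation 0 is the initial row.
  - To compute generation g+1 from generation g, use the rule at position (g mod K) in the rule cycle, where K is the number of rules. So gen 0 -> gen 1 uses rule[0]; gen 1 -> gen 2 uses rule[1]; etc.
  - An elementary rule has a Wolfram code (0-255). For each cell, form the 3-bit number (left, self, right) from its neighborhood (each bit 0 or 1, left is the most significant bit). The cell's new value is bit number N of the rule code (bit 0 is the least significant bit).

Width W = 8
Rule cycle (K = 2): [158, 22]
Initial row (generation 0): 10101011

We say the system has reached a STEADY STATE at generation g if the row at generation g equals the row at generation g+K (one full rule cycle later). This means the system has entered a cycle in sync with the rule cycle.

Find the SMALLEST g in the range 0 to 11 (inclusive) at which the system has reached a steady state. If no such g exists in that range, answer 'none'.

Gen 0: 10101011
Gen 1 (rule 158): 10101010
Gen 2 (rule 22): 10101011
Gen 3 (rule 158): 10101010
Gen 4 (rule 22): 10101011
Gen 5 (rule 158): 10101010
Gen 6 (rule 22): 10101011
Gen 7 (rule 158): 10101010
Gen 8 (rule 22): 10101011
Gen 9 (rule 158): 10101010
Gen 10 (rule 22): 10101011
Gen 11 (rule 158): 10101010
Gen 12 (rule 22): 10101011
Gen 13 (rule 158): 10101010

Answer: 0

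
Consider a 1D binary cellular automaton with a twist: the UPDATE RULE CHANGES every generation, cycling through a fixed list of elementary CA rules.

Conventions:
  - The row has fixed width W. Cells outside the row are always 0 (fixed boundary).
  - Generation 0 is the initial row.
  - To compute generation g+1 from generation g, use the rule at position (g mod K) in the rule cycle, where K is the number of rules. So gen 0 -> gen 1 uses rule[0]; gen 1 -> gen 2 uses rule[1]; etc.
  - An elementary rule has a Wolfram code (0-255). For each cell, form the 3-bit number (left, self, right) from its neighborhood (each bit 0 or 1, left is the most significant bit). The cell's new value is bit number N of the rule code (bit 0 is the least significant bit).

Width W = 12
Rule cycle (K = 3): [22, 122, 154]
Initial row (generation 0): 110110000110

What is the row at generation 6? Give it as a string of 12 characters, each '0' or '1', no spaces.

Answer: 110100001101

Derivation:
Gen 0: 110110000110
Gen 1 (rule 22): 000001001001
Gen 2 (rule 122): 000010110110
Gen 3 (rule 154): 000100100101
Gen 4 (rule 22): 001111111101
Gen 5 (rule 122): 011000000110
Gen 6 (rule 154): 110100001101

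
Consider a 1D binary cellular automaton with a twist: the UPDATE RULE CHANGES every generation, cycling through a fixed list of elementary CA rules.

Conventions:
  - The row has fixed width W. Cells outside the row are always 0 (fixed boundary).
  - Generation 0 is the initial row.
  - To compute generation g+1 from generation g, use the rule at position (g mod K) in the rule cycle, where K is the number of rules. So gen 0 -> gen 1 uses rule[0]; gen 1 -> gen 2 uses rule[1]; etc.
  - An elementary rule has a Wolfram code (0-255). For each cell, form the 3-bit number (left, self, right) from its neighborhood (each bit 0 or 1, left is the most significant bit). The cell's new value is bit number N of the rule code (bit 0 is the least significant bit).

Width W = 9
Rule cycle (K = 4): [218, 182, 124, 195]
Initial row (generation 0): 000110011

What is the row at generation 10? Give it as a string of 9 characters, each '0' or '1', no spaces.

Gen 0: 000110011
Gen 1 (rule 218): 001111111
Gen 2 (rule 182): 010111110
Gen 3 (rule 124): 011100011
Gen 4 (rule 195): 101101101
Gen 5 (rule 218): 001101100
Gen 6 (rule 182): 010010010
Gen 7 (rule 124): 011011011
Gen 8 (rule 195): 101001001
Gen 9 (rule 218): 000110110
Gen 10 (rule 182): 001001001

Answer: 001001001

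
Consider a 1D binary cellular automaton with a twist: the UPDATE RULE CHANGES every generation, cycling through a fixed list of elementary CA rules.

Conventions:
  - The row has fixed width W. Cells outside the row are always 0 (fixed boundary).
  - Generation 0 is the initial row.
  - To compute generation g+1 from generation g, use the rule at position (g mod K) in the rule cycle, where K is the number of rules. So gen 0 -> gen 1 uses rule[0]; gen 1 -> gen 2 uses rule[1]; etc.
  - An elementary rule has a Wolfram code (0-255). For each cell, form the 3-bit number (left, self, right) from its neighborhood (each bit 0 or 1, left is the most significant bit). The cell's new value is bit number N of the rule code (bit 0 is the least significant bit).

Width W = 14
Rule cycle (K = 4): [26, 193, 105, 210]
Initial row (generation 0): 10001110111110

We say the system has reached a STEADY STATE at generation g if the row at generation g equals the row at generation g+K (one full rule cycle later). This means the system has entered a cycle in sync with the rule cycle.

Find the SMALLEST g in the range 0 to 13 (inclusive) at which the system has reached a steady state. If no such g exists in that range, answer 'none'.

Gen 0: 10001110111110
Gen 1 (rule 26): 01011000100001
Gen 2 (rule 193): 00001010001100
Gen 3 (rule 105): 11100100101101
Gen 4 (rule 210): 01111011000100
Gen 5 (rule 26): 11000010101010
Gen 6 (rule 193): 01011000000000
Gen 7 (rule 105): 00111011111111
Gen 8 (rule 210): 01011001111111
Gen 9 (rule 26): 10010111000000
Gen 10 (rule 193): 00000011011111
Gen 11 (rule 105): 11111011110001
Gen 12 (rule 210): 01111001111010
Gen 13 (rule 26): 11000111000001
Gen 14 (rule 193): 01010011011100
Gen 15 (rule 105): 00100011110101
Gen 16 (rule 210): 01010101110000
Gen 17 (rule 26): 10000001001000

Answer: none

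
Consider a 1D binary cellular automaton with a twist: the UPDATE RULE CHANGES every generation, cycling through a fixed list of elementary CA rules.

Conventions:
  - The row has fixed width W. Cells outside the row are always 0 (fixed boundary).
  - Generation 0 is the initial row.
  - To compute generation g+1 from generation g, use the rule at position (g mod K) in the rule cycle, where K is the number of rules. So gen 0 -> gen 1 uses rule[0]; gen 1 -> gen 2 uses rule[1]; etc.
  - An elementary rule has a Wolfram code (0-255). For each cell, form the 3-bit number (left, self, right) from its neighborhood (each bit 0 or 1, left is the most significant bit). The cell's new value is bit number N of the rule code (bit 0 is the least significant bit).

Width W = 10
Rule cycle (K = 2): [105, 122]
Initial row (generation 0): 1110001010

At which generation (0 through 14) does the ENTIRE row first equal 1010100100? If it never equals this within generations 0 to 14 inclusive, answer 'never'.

Answer: 1

Derivation:
Gen 0: 1110001010
Gen 1 (rule 105): 1010100100
Gen 2 (rule 122): 0101011010
Gen 3 (rule 105): 0010111100
Gen 4 (rule 122): 0101100110
Gen 5 (rule 105): 0011100110
Gen 6 (rule 122): 0110111111
Gen 7 (rule 105): 0111100001
Gen 8 (rule 122): 1100110010
Gen 9 (rule 105): 1100110000
Gen 10 (rule 122): 1111111000
Gen 11 (rule 105): 1000001011
Gen 12 (rule 122): 0100010111
Gen 13 (rule 105): 0001001101
Gen 14 (rule 122): 0010111110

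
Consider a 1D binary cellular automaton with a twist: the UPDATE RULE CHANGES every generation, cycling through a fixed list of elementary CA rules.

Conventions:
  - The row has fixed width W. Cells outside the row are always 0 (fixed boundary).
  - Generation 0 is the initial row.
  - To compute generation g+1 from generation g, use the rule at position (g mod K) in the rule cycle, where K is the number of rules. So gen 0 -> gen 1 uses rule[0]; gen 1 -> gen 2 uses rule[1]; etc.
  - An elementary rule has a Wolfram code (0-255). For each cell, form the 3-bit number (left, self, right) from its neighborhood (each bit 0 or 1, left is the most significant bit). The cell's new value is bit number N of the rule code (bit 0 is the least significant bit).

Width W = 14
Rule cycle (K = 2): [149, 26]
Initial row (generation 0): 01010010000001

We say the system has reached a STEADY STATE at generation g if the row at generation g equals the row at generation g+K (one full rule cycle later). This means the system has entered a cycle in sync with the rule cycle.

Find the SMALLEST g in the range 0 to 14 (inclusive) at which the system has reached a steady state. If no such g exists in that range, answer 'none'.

Answer: 2

Derivation:
Gen 0: 01010010000001
Gen 1 (rule 149): 01011011111101
Gen 2 (rule 26): 10010010000000
Gen 3 (rule 149): 11011011111111
Gen 4 (rule 26): 10010010000000
Gen 5 (rule 149): 11011011111111
Gen 6 (rule 26): 10010010000000
Gen 7 (rule 149): 11011011111111
Gen 8 (rule 26): 10010010000000
Gen 9 (rule 149): 11011011111111
Gen 10 (rule 26): 10010010000000
Gen 11 (rule 149): 11011011111111
Gen 12 (rule 26): 10010010000000
Gen 13 (rule 149): 11011011111111
Gen 14 (rule 26): 10010010000000
Gen 15 (rule 149): 11011011111111
Gen 16 (rule 26): 10010010000000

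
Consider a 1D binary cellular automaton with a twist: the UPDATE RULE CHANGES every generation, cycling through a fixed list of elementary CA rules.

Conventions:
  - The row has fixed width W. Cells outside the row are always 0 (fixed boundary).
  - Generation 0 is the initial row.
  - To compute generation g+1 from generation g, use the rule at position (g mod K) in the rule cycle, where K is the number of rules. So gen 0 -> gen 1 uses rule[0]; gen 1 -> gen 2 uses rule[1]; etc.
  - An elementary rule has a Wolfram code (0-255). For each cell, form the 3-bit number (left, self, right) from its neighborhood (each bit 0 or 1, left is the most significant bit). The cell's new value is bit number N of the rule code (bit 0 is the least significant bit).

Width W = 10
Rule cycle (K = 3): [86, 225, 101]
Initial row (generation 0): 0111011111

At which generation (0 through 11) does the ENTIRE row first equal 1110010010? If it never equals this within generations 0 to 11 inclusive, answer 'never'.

Answer: never

Derivation:
Gen 0: 0111011111
Gen 1 (rule 86): 1001000001
Gen 2 (rule 225): 0000011100
Gen 3 (rule 101): 1111000101
Gen 4 (rule 86): 0001101101
Gen 5 (rule 225): 1100110110
Gen 6 (rule 101): 0100011010
Gen 7 (rule 86): 1110101011
Gen 8 (rule 225): 0111010101
Gen 9 (rule 101): 0001111111
Gen 10 (rule 86): 0010000001
Gen 11 (rule 225): 1000111100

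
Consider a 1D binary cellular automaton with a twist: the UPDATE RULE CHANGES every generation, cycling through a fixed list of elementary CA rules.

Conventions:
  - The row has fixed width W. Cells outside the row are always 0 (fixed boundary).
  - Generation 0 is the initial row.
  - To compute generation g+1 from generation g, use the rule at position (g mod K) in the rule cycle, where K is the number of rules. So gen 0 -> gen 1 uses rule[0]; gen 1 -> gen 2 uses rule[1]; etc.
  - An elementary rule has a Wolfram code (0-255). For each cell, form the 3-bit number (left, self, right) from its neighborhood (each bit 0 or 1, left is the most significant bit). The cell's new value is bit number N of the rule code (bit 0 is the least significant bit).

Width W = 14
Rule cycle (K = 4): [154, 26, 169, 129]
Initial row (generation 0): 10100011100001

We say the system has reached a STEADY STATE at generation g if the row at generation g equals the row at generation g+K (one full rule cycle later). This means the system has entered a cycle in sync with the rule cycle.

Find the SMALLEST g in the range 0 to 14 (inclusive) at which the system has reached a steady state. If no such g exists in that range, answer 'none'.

Answer: none

Derivation:
Gen 0: 10100011100001
Gen 1 (rule 154): 00010111010010
Gen 2 (rule 26): 00100100001101
Gen 3 (rule 169): 10000001101010
Gen 4 (rule 129): 00111100000000
Gen 5 (rule 154): 01111010000000
Gen 6 (rule 26): 11000001000000
Gen 7 (rule 169): 10011100011111
Gen 8 (rule 129): 00001001001110
Gen 9 (rule 154): 00010110111101
Gen 10 (rule 26): 00100100100000
Gen 11 (rule 169): 10000000001111
Gen 12 (rule 129): 00111111100110
Gen 13 (rule 154): 01111111011101
Gen 14 (rule 26): 11000000010000
Gen 15 (rule 169): 10011111000111
Gen 16 (rule 129): 00001110010010
Gen 17 (rule 154): 00011101101101
Gen 18 (rule 26): 00110001001000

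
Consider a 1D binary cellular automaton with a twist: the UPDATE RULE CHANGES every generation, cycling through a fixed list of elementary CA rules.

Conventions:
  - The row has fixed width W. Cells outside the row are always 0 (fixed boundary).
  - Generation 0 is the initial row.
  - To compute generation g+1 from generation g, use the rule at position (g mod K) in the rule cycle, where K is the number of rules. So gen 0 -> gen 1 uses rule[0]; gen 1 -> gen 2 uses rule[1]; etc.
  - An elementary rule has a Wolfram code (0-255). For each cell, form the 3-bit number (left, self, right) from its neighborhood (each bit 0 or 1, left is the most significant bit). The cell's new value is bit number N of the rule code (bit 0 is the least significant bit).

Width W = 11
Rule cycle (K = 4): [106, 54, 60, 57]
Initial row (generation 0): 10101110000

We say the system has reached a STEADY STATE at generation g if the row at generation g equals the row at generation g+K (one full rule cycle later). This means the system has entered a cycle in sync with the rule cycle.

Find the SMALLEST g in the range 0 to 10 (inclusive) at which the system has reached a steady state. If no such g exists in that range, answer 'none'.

Gen 0: 10101110000
Gen 1 (rule 106): 01011010000
Gen 2 (rule 54): 11100111000
Gen 3 (rule 60): 10010100100
Gen 4 (rule 57): 01001010011
Gen 5 (rule 106): 10010100111
Gen 6 (rule 54): 11111111000
Gen 7 (rule 60): 10000000100
Gen 8 (rule 57): 01111110011
Gen 9 (rule 106): 11000010111
Gen 10 (rule 54): 00100111000
Gen 11 (rule 60): 00110100100
Gen 12 (rule 57): 10101010011
Gen 13 (rule 106): 01010100111
Gen 14 (rule 54): 11111111000

Answer: none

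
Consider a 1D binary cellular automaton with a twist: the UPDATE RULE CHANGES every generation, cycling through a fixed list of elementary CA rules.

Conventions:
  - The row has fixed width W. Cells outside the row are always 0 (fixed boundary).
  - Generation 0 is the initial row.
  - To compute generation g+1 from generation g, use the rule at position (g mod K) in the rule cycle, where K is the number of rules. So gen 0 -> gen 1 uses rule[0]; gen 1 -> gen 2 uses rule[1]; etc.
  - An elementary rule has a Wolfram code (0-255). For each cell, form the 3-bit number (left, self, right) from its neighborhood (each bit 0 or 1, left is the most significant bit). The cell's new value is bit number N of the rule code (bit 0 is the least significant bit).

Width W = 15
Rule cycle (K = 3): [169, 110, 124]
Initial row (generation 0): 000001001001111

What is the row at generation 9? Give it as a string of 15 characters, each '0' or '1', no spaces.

Answer: 001110010000011

Derivation:
Gen 0: 000001001001111
Gen 1 (rule 169): 111100000001110
Gen 2 (rule 110): 100100000011010
Gen 3 (rule 124): 110110000011111
Gen 4 (rule 169): 101100111011110
Gen 5 (rule 110): 111101101110010
Gen 6 (rule 124): 100111111011011
Gen 7 (rule 169): 000111110110110
Gen 8 (rule 110): 001100011111110
Gen 9 (rule 124): 001110010000011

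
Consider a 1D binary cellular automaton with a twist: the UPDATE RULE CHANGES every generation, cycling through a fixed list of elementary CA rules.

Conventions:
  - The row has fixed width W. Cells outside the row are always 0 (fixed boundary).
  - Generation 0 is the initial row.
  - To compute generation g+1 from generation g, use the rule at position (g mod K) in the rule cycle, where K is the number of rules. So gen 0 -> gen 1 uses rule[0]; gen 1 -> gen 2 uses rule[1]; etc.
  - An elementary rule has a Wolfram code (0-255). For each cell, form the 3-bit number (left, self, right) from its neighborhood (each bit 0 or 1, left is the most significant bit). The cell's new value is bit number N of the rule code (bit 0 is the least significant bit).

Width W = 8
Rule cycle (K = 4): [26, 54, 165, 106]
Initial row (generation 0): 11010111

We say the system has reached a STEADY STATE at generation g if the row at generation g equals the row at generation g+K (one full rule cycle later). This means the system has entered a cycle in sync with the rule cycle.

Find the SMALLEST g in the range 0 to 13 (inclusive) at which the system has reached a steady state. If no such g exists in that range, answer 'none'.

Gen 0: 11010111
Gen 1 (rule 26): 10000100
Gen 2 (rule 54): 11001110
Gen 3 (rule 165): 00000100
Gen 4 (rule 106): 00001000
Gen 5 (rule 26): 00010100
Gen 6 (rule 54): 00111110
Gen 7 (rule 165): 10011100
Gen 8 (rule 106): 00110100
Gen 9 (rule 26): 01100010
Gen 10 (rule 54): 10010111
Gen 11 (rule 165): 10011010
Gen 12 (rule 106): 00111100
Gen 13 (rule 26): 01100010
Gen 14 (rule 54): 10010111
Gen 15 (rule 165): 10011010
Gen 16 (rule 106): 00111100
Gen 17 (rule 26): 01100010

Answer: 9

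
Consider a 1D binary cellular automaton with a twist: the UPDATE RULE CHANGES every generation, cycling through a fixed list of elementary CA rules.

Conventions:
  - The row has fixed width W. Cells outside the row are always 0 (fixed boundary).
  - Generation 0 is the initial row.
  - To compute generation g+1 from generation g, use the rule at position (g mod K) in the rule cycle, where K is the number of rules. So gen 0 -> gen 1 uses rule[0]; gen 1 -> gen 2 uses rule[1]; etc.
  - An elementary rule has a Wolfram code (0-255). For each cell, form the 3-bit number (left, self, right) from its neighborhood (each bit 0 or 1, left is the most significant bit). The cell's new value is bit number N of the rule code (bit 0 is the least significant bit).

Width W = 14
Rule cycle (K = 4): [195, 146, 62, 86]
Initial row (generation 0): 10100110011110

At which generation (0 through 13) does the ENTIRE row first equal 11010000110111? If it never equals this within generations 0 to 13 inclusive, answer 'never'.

Gen 0: 10100110011110
Gen 1 (rule 195): 00001010101110
Gen 2 (rule 146): 00010000000101
Gen 3 (rule 62): 00111000001111
Gen 4 (rule 86): 01001100010001
Gen 5 (rule 195): 10010101100110
Gen 6 (rule 146): 01100000011001
Gen 7 (rule 62): 11010000110111
Gen 8 (rule 86): 01011001010001
Gen 9 (rule 195): 10001010000110
Gen 10 (rule 146): 01010001001001
Gen 11 (rule 62): 11111011111111
Gen 12 (rule 86): 00001000000001
Gen 13 (rule 195): 11110011111110

Answer: 7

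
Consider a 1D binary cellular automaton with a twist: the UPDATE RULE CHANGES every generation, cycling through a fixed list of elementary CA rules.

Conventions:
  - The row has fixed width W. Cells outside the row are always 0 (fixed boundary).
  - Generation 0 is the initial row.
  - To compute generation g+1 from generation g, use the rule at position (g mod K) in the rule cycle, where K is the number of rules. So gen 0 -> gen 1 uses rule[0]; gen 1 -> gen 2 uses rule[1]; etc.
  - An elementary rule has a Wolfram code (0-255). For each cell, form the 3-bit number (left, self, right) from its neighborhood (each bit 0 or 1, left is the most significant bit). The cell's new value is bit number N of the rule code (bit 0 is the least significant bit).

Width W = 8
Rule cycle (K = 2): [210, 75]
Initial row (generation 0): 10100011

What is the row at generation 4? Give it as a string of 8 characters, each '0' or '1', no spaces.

Gen 0: 10100011
Gen 1 (rule 210): 00010101
Gen 2 (rule 75): 11100000
Gen 3 (rule 210): 01110000
Gen 4 (rule 75): 11010111

Answer: 11010111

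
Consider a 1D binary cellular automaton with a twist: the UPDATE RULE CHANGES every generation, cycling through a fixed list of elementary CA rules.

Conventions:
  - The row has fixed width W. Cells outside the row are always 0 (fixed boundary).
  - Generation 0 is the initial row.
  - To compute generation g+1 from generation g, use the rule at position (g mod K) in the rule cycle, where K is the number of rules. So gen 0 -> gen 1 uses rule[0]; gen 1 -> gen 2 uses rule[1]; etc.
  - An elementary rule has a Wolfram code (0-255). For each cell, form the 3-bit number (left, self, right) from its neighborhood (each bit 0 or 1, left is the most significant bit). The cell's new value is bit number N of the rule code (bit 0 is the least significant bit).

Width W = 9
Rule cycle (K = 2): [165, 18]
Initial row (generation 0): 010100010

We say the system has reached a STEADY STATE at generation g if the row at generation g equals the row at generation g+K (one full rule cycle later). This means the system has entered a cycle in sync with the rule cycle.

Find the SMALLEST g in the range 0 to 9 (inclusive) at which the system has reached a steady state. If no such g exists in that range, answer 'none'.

Gen 0: 010100010
Gen 1 (rule 165): 011101010
Gen 2 (rule 18): 100000001
Gen 3 (rule 165): 101111101
Gen 4 (rule 18): 000000000
Gen 5 (rule 165): 111111111
Gen 6 (rule 18): 000000000
Gen 7 (rule 165): 111111111
Gen 8 (rule 18): 000000000
Gen 9 (rule 165): 111111111
Gen 10 (rule 18): 000000000
Gen 11 (rule 165): 111111111

Answer: 4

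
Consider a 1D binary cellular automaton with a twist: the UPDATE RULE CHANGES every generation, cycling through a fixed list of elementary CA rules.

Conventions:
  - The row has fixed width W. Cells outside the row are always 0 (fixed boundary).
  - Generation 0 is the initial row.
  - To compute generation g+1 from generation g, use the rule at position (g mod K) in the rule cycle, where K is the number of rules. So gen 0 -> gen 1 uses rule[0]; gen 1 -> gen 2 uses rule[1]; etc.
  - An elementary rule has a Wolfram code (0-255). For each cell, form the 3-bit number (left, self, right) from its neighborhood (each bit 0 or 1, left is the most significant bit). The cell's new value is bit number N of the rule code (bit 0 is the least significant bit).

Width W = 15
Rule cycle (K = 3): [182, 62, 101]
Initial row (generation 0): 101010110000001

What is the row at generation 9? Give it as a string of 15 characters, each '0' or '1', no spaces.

Answer: 000100010001011

Derivation:
Gen 0: 101010110000001
Gen 1 (rule 182): 111111001000011
Gen 2 (rule 62): 100000111100110
Gen 3 (rule 101): 101110000100010
Gen 4 (rule 182): 110101001110111
Gen 5 (rule 62): 101111111001100
Gen 6 (rule 101): 110000001000101
Gen 7 (rule 182): 001000011101111
Gen 8 (rule 62): 011100110011000
Gen 9 (rule 101): 000100010001011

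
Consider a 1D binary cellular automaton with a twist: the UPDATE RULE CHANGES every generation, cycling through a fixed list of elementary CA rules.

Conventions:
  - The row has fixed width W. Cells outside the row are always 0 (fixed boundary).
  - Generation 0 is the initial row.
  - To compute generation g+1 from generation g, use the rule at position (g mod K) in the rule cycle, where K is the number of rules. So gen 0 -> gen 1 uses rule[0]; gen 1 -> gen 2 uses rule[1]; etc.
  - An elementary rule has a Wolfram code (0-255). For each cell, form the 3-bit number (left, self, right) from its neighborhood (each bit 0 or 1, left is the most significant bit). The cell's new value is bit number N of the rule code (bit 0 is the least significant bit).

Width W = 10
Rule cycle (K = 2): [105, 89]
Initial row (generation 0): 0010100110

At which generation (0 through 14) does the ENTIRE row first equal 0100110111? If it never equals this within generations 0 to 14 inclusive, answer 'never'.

Answer: 2

Derivation:
Gen 0: 0010100110
Gen 1 (rule 105): 1001000110
Gen 2 (rule 89): 0100110111
Gen 3 (rule 105): 0000111101
Gen 4 (rule 89): 1110100100
Gen 5 (rule 105): 1011000001
Gen 6 (rule 89): 0011111100
Gen 7 (rule 105): 1010000101
Gen 8 (rule 89): 0001110000
Gen 9 (rule 105): 1101010111
Gen 10 (rule 89): 1100000101
Gen 11 (rule 105): 1101110010
Gen 12 (rule 89): 1101011001
Gen 13 (rule 105): 1110111000
Gen 14 (rule 89): 1010101111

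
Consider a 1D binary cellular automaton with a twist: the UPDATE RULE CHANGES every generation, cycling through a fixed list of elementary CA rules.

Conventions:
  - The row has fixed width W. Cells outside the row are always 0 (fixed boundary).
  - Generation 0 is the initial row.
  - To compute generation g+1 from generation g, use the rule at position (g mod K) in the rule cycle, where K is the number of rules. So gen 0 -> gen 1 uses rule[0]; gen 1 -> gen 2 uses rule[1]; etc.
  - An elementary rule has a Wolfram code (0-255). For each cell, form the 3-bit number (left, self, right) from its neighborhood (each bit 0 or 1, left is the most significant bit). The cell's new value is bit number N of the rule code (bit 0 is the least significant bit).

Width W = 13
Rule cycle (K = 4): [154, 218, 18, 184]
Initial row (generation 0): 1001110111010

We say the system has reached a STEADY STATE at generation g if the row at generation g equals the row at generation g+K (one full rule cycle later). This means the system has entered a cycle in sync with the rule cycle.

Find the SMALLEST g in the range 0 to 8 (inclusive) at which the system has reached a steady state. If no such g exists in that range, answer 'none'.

Gen 0: 1001110111010
Gen 1 (rule 154): 0111100110001
Gen 2 (rule 218): 1111111111010
Gen 3 (rule 18): 0000000000001
Gen 4 (rule 184): 0000000000000
Gen 5 (rule 154): 0000000000000
Gen 6 (rule 218): 0000000000000
Gen 7 (rule 18): 0000000000000
Gen 8 (rule 184): 0000000000000
Gen 9 (rule 154): 0000000000000
Gen 10 (rule 218): 0000000000000
Gen 11 (rule 18): 0000000000000
Gen 12 (rule 184): 0000000000000

Answer: 4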